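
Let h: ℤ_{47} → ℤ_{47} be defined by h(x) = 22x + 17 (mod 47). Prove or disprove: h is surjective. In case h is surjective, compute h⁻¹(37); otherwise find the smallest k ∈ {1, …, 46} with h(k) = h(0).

By definition, h is surjective if every y in the codomain equals h(x) for some x in the domain.
Since gcd(22, 47) = 1, 22 is invertible modulo 47. Euclid's algorithm: 47 = 2·22 + 3, 22 = 7·3 + 1; back-substituting gives 1 = 15·22 − 7·47, so 22⁻¹ ≡ 15 (mod 47).
Then y ↦ 15(y − 17) is a two-sided inverse to h, so every y ∈ ℤ_{47} has a preimage.
So h is surjective.
Since h is surjective, we compute h⁻¹(37): solve 22x + 17 ≡ 37 (mod 47), i.e. 22x ≡ 20 (mod 47).
Multiplying by 22⁻¹ = 15 gives x ≡ 15·20 = 300 = 6·47 + 18 ≡ 18 (mod 47).
Check: h(18) = 22·18 + 17 = 413 = 8·47 + 37 ≡ 37 (mod 47).

18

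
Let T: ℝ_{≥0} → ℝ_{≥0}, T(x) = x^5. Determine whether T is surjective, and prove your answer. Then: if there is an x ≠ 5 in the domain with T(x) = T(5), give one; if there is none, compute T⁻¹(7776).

For any y ∈ ℝ_{≥0}, x = y^{1/5} ∈ ℝ_{≥0} gives T(x) = y, so T is surjective.
Since x ↦ x^5 is strictly increasing on ℝ_{≥0}, it is injective there, so no x ≠ 5 in the domain has T(x) = T(5). We therefore compute T⁻¹(7776) = 7776^{1/5} = 6 (indeed 6^5 = 7776).

6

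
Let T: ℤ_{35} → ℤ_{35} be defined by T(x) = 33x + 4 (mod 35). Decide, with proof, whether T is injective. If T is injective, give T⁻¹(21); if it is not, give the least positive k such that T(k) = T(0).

Suppose T(s) = T(t) in ℤ_{35}. Then 33s + 4 ≡ 33t + 4 (mod 35), hence 33(s − t) ≡ 0 (mod 35).
Since gcd(33, 35) = 1, 33 is invertible modulo 35, therefore s − t ≡ 0 (mod 35), i.e. s = t.
Therefore T is injective.
We now compute 33⁻¹ mod 35 explicitly. Euclid's algorithm: 35 = 1·33 + 2, 33 = 16·2 + 1; back-substituting gives 1 = 17·33 − 16·35, so 33⁻¹ ≡ 17 (mod 35).
Since T is injective, we compute T⁻¹(21): solve 33x + 4 ≡ 21 (mod 35), i.e. 33x ≡ 17 (mod 35).
Multiplying by 33⁻¹ = 17 gives x ≡ 17·17 = 289 = 8·35 + 9 ≡ 9 (mod 35).
Check: T(9) = 33·9 + 4 = 301 = 8·35 + 21 ≡ 21 (mod 35).

9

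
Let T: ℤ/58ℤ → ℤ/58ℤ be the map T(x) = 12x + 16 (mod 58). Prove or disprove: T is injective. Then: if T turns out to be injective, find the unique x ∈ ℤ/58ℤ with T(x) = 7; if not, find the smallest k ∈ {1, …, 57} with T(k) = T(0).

Recall: T is injective when T(a) = T(b) forces a = b.
We have gcd(12, 58) = 2 > 1. Taking a = 0 and b = 29: T(0) = 16 and T(29) = 12·29 + 16 = 364 ≡ 16 (mod 58).
So T(0) = T(29) while 0 ≠ 29, thus T is not injective.
Since T is not injective, we find the least positive k with T(k) = T(0): this means 12k ≡ 0 (mod 58), i.e. 58 ∣ 12k. Since gcd(12, 58) = 2, dividing through by 2 this holds exactly when 29 ∣ 6k, and as gcd(6, 29) = 1, exactly when 29 ∣ k.
The smallest positive such k is 29.

29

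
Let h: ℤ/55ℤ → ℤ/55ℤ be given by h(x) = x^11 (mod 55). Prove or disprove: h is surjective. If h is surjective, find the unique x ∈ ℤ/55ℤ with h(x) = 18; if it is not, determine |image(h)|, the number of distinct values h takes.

7

Computing x^11 mod 55 for each x (by repeated squaring, reducing mod 55 at every step), the values h(0), h(1), …, h(54) are: 0, 1, 13, 47, 4, 5, 6, 18, 52, 9, 10, 11, 23, 2, 14, 15, 16, 28, 7, 19, 20, 21, 33, 12, 24, 25, 26, 38, 17, 29, 30, 31, 43, 22, 34, 35, 36, 48, 27, 39, 40, 41, 53, 32, 44, 45, 46, 3, 37, 49, 50, 51, 8, 42, 54.
Every element of ℤ/55ℤ appears exactly once in this list, so h is a bijection, and in particular surjective.
Since h is surjective, we read off the preimage of 18 from the same table: h(7) = 18, so h⁻¹(18) = 7.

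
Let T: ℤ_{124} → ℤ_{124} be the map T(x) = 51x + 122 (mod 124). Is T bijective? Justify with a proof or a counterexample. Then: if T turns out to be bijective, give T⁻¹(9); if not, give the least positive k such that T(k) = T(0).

61

By definition, injectivity means: for all s, t in the domain, T(s) = T(t) implies s = t.
If T(s) = T(t), then 51s ≡ 51t (mod 124). Because gcd(51, 124) = 1, we may cancel 51 to get s ≡ t (mod 124).
We now compute 51⁻¹ mod 124 explicitly. Euclid's algorithm: 124 = 2·51 + 22, 51 = 2·22 + 7, 22 = 3·7 + 1; back-substituting gives 1 = 107·51 − 44·124, so 51⁻¹ ≡ 107 (mod 124).
For any y ∈ ℤ_{124}, x = 107(y − 122) mod 124 satisfies T(x) = 51·107(y − 122) + 122 ≡ y (since 51·107 ≡ 1 mod 124). So every y has a preimage.
So T is bijective.
Since T is bijective, we compute T⁻¹(9): solve 51x + 122 ≡ 9 (mod 124), i.e. 51x ≡ 11 (mod 124).
Multiplying by 51⁻¹ = 107 gives x ≡ 107·11 = 1177 = 9·124 + 61 ≡ 61 (mod 124).
Check: T(61) = 51·61 + 122 = 3233 = 26·124 + 9 ≡ 9 (mod 124).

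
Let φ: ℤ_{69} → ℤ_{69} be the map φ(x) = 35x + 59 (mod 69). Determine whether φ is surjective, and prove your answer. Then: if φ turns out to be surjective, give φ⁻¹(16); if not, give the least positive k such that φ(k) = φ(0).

52

Since gcd(35, 69) = 1, 35 is invertible modulo 69. Euclid's algorithm: 69 = 1·35 + 34, 35 = 1·34 + 1; back-substituting gives 1 = 2·35 − 1·69, so 35⁻¹ ≡ 2 (mod 69).
For any y ∈ ℤ_{69}, x = 2(y − 59) mod 69 satisfies φ(x) = 35·2(y − 59) + 59 ≡ y (since 35·2 ≡ 1 mod 69). So every y has a preimage.
Thus φ is surjective.
Since φ is surjective, we compute φ⁻¹(16): solve 35x + 59 ≡ 16 (mod 69), i.e. 35x ≡ 26 (mod 69).
Multiplying by 35⁻¹ = 2 gives x ≡ 2·26 = 52 ≡ 52 (mod 69).
Check: φ(52) = 35·52 + 59 = 1879 = 27·69 + 16 ≡ 16 (mod 69).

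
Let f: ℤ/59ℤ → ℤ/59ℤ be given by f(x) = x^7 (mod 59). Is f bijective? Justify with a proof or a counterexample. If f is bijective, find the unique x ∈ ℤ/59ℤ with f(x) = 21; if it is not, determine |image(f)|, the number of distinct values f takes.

Since 59 is prime, the nonzero elements of ℤ/59ℤ form a cyclic group of order 58.
As gcd(7, 58) = 1, raising to the 7th power is a bijection on this group: if a^7 ≡ b^7 then (ab^{−1})^7 = 1, and the only element of order dividing gcd(7, 58) = 1 is 1, so a = b.
With f(0) = 0 this makes f injective on all of ℤ/59ℤ, hence bijective (finite equal-size domain and codomain). In particular f is bijective.
Since f is bijective, we find the preimage of 21. The inverse of x ↦ x^7 on (ℤ/59ℤ)^× is x ↦ x^25, because 7·25 = 175 = 3·58 + 1 ≡ 1 (mod 58) and x^{58} = 1 for x ≠ 0 (Fermat). So f⁻¹(21) = 21^25 mod 59.
Repeated squaring mod 59: 21^1 ≡ 21, 21^2 ≡ 21² = 441 ≡ 28, 21^4 ≡ 28² = 784 ≡ 17, 21^8 ≡ 17² = 289 ≡ 53, 21^16 ≡ 53² = 2809 ≡ 36. Since 25 = 16 + 8 + 1, 21^25 ≡ 36·53·21: 36·53 = 1908 ≡ 20, then 20·21 = 420 ≡ 7. So 21^25 ≡ 7 (mod 59).
Hence f⁻¹(21) = 7.

7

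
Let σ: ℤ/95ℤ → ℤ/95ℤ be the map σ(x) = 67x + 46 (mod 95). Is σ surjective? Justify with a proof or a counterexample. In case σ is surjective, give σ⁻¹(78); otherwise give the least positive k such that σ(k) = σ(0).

26

Recall: σ is surjective if every y in the codomain equals σ(x) for some x in the domain.
Since gcd(67, 95) = 1, 67 is invertible modulo 95. Euclid's algorithm: 95 = 1·67 + 28, 67 = 2·28 + 11, 28 = 2·11 + 6, 11 = 1·6 + 5, 6 = 1·5 + 1; back-substituting gives 1 = 78·67 − 55·95, so 67⁻¹ ≡ 78 (mod 95).
Then y ↦ 78(y − 46) is a two-sided inverse to σ, so every y ∈ ℤ/95ℤ has a preimage.
Thus σ is surjective.
Since σ is surjective, we compute σ⁻¹(78): solve 67x + 46 ≡ 78 (mod 95), i.e. 67x ≡ 32 (mod 95).
Multiplying by 67⁻¹ = 78 gives x ≡ 78·32 = 2496 = 26·95 + 26 ≡ 26 (mod 95).
Check: σ(26) = 67·26 + 46 = 1788 = 18·95 + 78 ≡ 78 (mod 95).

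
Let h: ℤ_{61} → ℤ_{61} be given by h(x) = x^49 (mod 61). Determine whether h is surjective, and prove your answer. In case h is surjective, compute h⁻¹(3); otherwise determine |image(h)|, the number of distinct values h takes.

41

Since 61 is prime, the nonzero elements of ℤ_{61} form a cyclic group of order 60.
As gcd(49, 60) = 1, raising to the 49th power is a bijection on this group: if x_1^49 ≡ x_2^49 then (x_1x_2^{−1})^49 = 1, and the only element of order dividing gcd(49, 60) = 1 is 1, so x_1 = x_2.
With h(0) = 0 this makes h injective on all of ℤ_{61}, hence bijective (finite equal-size domain and codomain). In particular h is surjective.
Since h is surjective, we find the preimage of 3. The inverse of x ↦ x^49 on (ℤ_{61})^× is x ↦ x^49, because 49·49 = 2401 = 40·60 + 1 ≡ 1 (mod 60) and x^{60} = 1 for x ≠ 0 (Fermat). So h⁻¹(3) = 3^49 mod 61.
Repeated squaring mod 61: 3^1 ≡ 3, 3^2 ≡ 3² = 9, 3^4 ≡ 9² = 81 ≡ 20, 3^8 ≡ 20² = 400 ≡ 34, 3^16 ≡ 34² = 1156 ≡ 58, 3^32 ≡ 58² = 3364 ≡ 9. Since 49 = 32 + 16 + 1, 3^49 ≡ 9·58·3: 9·58 = 522 ≡ 34, then 34·3 = 102 ≡ 41. So 3^49 ≡ 41 (mod 61).
Hence h⁻¹(3) = 41.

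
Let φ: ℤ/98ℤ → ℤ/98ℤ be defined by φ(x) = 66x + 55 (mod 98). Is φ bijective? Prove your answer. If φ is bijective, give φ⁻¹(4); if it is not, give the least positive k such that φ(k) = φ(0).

49

We have gcd(66, 98) = 2 > 1. Taking x_1 = 0 and x_2 = 49: φ(0) = 55 and φ(49) = 66·49 + 55 = 3289 ≡ 55 (mod 98).
So φ(0) = φ(49) while 0 ≠ 49, thus φ is not injective, hence not bijective.
Since φ is not bijective, we find the least positive k with φ(k) = φ(0): this means 66k ≡ 0 (mod 98), i.e. 98 ∣ 66k. Since gcd(66, 98) = 2, dividing through by 2 this holds exactly when 49 ∣ 33k, and as gcd(33, 49) = 1, exactly when 49 ∣ k.
The smallest positive such k is 49.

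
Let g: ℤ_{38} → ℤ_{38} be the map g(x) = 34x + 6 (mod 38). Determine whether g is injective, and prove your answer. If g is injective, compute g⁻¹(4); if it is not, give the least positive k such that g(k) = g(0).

19

Recall that g is injective when g(u) = g(v) forces u = v.
We have gcd(34, 38) = 2 > 1. Taking u = 0 and v = 19: g(0) = 6 and g(19) = 34·19 + 6 = 652 ≡ 6 (mod 38).
So g(0) = g(19) while 0 ≠ 19, hence g is not injective.
Since g is not injective, we find the least positive k with g(k) = g(0): this means 34k ≡ 0 (mod 38), i.e. 38 ∣ 34k. Since gcd(34, 38) = 2, dividing through by 2 this holds exactly when 19 ∣ 17k, and as gcd(17, 19) = 1, exactly when 19 ∣ k.
The smallest positive such k is 19.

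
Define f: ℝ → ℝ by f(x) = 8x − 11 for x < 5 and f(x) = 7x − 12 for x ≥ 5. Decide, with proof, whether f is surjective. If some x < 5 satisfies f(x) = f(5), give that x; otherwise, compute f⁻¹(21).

Both pieces are strictly increasing (slopes 8 and 7), so each is injective on its own interval.
The left piece maps (−∞, 5) onto (−∞, 29); the right piece maps [5, ∞) onto [23, ∞).
The union (−∞, 29) ∪ [23, ∞) covers ℝ, so f is surjective.
For the follow-up: the images overlap, so an x < 5 with f(x) = f(5) exists. f(5) = 23; solving 8x − 11 = 23 for x < 5 gives x = (23 + 11)/8 = 17/4.

17/4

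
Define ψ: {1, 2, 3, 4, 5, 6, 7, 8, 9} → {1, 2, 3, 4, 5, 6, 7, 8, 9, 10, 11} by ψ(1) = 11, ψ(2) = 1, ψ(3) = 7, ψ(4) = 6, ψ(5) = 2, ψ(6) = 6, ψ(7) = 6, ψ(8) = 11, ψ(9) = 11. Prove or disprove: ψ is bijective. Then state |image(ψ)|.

5

ψ(4) = 6 = ψ(6) with 4 ≠ 6, so ψ is not injective, hence not bijective.
The image of ψ is {1, 2, 6, 7, 11}, which has 5 elements.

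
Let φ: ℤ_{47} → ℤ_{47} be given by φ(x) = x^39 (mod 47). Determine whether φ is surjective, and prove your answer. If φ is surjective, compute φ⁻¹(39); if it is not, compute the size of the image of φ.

29

Since 47 is prime, the nonzero elements of ℤ_{47} form a cyclic group of order 46.
As gcd(39, 46) = 1, raising to the 39th power is a bijection on this group: if u^39 ≡ v^39 then (uv^{−1})^39 = 1, and the only element of order dividing gcd(39, 46) = 1 is 1, so u = v.
With φ(0) = 0 this makes φ injective on all of ℤ_{47}, hence bijective (finite equal-size domain and codomain). In particular φ is surjective.
Since φ is surjective, we find the preimage of 39. The inverse of x ↦ x^39 on (ℤ_{47})^× is x ↦ x^13, because 39·13 = 507 = 11·46 + 1 ≡ 1 (mod 46) and x^{46} = 1 for x ≠ 0 (Fermat). So φ⁻¹(39) = 39^13 mod 47.
Repeated squaring mod 47: 39^1 ≡ 39, 39^2 ≡ 39² = 1521 ≡ 17, 39^4 ≡ 17² = 289 ≡ 7, 39^8 ≡ 7² = 49 ≡ 2. Since 13 = 8 + 4 + 1, 39^13 ≡ 2·7·39: 2·7 = 14, then 14·39 = 546 ≡ 29. So 39^13 ≡ 29 (mod 47).
Hence φ⁻¹(39) = 29.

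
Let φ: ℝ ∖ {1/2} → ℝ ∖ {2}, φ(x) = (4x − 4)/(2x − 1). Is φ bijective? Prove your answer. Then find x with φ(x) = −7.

11/18

Suppose φ(a) = φ(b). Cross-multiplying: (4a − 4)(2b − 1) = (4b − 4)(2a − 1).
Expanding both sides and cancelling the symmetric terms leaves 4·(a − b) = 0. Since 4 ≠ 0, a = b. Therefore φ is injective.
For any y ≠ 2, solving y(2x − 1) = 4x − 4 for x gives a well-defined x ≠ 1/2. So φ is surjective.
Thus φ is bijective.
Solving φ(x) = −7: cross-multiplying gives 4x − 4 = −7(2x − 1), which rearranges to 18x = 11, so x = 11/18.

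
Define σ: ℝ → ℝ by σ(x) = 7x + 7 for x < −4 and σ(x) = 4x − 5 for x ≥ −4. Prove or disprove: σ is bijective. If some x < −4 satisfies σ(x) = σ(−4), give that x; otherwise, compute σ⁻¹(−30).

-37/7

Both pieces are strictly increasing (slopes 7 and 4), so each is injective on its own interval.
The left piece maps (−∞, −4) onto (−∞, −21); the right piece maps [−4, ∞) onto [−21, ∞).
Since −21 = −21, the images partition ℝ: σ is injective and surjective, hence bijective.
Because the two images are disjoint, no x < −4 has σ(x) = σ(−4), so we compute σ⁻¹(−30): −30 lies in (−∞, −21), so solve 7x + 7 = −30: x = (−30 − 7)/7 = −37/7.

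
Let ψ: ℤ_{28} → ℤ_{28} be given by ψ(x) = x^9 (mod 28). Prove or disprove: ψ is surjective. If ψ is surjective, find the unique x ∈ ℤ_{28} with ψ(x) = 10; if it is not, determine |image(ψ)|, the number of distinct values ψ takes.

9

ψ(2): Repeated squaring mod 28: 2^1 ≡ 2, 2^2 ≡ 2² = 4, 2^4 ≡ 4² = 16, 2^8 ≡ 16² = 256 ≡ 4. Since 9 = 8 + 1, 2^9 ≡ 4·2: 4·2 = 8. So 2^9 ≡ 8 (mod 28).
ψ(4): Repeated squaring mod 28: 4^1 ≡ 4, 4^2 ≡ 4² = 16, 4^4 ≡ 16² = 256 ≡ 4, 4^8 ≡ 4² = 16. Since 9 = 8 + 1, 4^9 ≡ 16·4: 16·4 = 64 ≡ 8. So 4^9 ≡ 8 (mod 28).
So ψ(2) = ψ(4) = 8 while 2 ≠ 4, so ψ is not injective.
A non-injective map from the 28-element set ℤ_{28} to itself takes at most 27 distinct values, so it cannot be surjective. Hence ψ is not surjective.
Since ψ is not surjective, we determine |image(ψ)|. Computing x^9 mod 28 for each x (by repeated squaring, reducing mod 28 at every step), the values ψ(0), ψ(1), …, ψ(27) are: 0, 1, 8, 27, 8, 13, 20, 7, 8, 1, 20, 15, 20, 13, 0, 15, 8, 13, 8, 27, 20, 21, 8, 15, 20, 1, 20, 27.
The distinct values are {0, 1, 7, 8, 13, 15, 20, 21, 27}; there are 9 of them.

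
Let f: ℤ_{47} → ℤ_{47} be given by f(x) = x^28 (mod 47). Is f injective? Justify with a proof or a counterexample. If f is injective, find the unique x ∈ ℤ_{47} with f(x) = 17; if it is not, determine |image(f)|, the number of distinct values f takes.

f(23): Repeated squaring mod 47: 23^1 ≡ 23, 23^2 ≡ 23² = 529 ≡ 12, 23^4 ≡ 12² = 144 ≡ 3, 23^8 ≡ 3² = 9, 23^16 ≡ 9² = 81 ≡ 34. Since 28 = 16 + 8 + 4, 23^28 ≡ 34·9·3: 34·9 = 306 ≡ 24, then 24·3 = 72 ≡ 25. So 23^28 ≡ 25 (mod 47).
f(24): Repeated squaring mod 47: 24^1 ≡ 24, 24^2 ≡ 24² = 576 ≡ 12, 24^4 ≡ 12² = 144 ≡ 3, 24^8 ≡ 3² = 9, 24^16 ≡ 9² = 81 ≡ 34. Since 28 = 16 + 8 + 4, 24^28 ≡ 34·9·3: 34·9 = 306 ≡ 24, then 24·3 = 72 ≡ 25. So 24^28 ≡ 25 (mod 47).
So f(23) = f(24) = 25 while 23 ≠ 24, therefore f is not injective.
Since f is not injective, we determine |image(f)|. Computing x^28 mod 47 for each x (by repeated squaring, reducing mod 47 at every step), the values f(0), f(1), …, f(46) are: 0, 1, 32, 8, 37, 24, 21, 28, 9, 17, 16, 18, 14, 7, 3, 4, 6, 34, 27, 2, 42, 36, 12, 25, 25, 12, 36, 42, 2, 27, 34, 6, 4, 3, 7, 14, 18, 16, 17, 9, 28, 21, 24, 37, 8, 32, 1.
The distinct values are {0, 1, 2, 3, 4, 6, 7, 8, 9, 12, 14, 16, 17, 18, 21, 24, 25, 27, 28, 32, 34, 36, 37, 42}; there are 24 of them.

24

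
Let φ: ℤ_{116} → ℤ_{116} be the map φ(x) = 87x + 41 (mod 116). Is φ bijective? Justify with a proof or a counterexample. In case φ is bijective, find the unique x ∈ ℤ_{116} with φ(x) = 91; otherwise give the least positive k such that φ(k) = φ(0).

4

Recall: φ is injective when φ(x_1) = φ(x_2) forces x_1 = x_2.
We have gcd(87, 116) = 29 > 1. Taking x_1 = 0 and x_2 = 4: φ(0) = 41 and φ(4) = 87·4 + 41 = 389 ≡ 41 (mod 116).
So φ(0) = φ(4) while 0 ≠ 4, so φ is not injective, hence not bijective.
Since φ is not bijective, we find the least positive k with φ(k) = φ(0): this means 87k ≡ 0 (mod 116), i.e. 116 ∣ 87k. Since gcd(87, 116) = 29, dividing through by 29 this holds exactly when 4 ∣ 3k, and as gcd(3, 4) = 1, exactly when 4 ∣ k.
The smallest positive such k is 4.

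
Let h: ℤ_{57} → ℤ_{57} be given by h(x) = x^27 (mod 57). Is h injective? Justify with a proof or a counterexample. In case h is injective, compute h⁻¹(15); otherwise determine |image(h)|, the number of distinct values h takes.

9

h(1) = 1^27 = 1.
h(4): Repeated squaring mod 57: 4^1 ≡ 4, 4^2 ≡ 4² = 16, 4^4 ≡ 16² = 256 ≡ 28, 4^8 ≡ 28² = 784 ≡ 43, 4^16 ≡ 43² = 1849 ≡ 25. Since 27 = 16 + 8 + 2 + 1, 4^27 ≡ 25·43·16·4: 25·43 = 1075 ≡ 49, then 49·16 = 784 ≡ 43, then 43·4 = 172 ≡ 1. So 4^27 ≡ 1 (mod 57).
So h(1) = h(4) = 1 while 1 ≠ 4, thus h is not injective.
Since h is not injective, we determine |image(h)|. Computing x^27 mod 57 for each x (by repeated squaring, reducing mod 57 at every step), the values h(0), h(1), …, h(56) are: 0, 1, 56, 18, 1, 20, 39, 1, 56, 39, 37, 20, 18, 37, 56, 18, 1, 20, 18, 19, 20, 18, 37, 20, 39, 1, 20, 18, 1, 56, 39, 37, 56, 18, 37, 20, 39, 37, 38, 39, 37, 56, 39, 1, 20, 39, 37, 20, 18, 1, 56, 18, 37, 56, 39, 1, 56.
The distinct values are {0, 1, 18, 19, 20, 37, 38, 39, 56}; there are 9 of them.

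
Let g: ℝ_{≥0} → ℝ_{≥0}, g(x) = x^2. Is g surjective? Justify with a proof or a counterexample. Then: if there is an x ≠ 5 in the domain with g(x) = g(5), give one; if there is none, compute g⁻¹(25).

For any y ∈ ℝ_{≥0}, x = y^{1/2} ∈ ℝ_{≥0} gives g(x) = y, so g is surjective.
Since x ↦ x^2 is strictly increasing on ℝ_{≥0}, it is injective there, so no x ≠ 5 in the domain has g(x) = g(5). We therefore compute g⁻¹(25) = 25^{1/2} = 5 (indeed 5^2 = 25).

5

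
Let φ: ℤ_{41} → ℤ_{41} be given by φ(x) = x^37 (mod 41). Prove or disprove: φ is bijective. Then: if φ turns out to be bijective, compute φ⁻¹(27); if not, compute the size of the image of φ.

14

Since 41 is prime, the nonzero elements of ℤ_{41} form a cyclic group of order 40.
As gcd(37, 40) = 1, raising to the 37th power is a bijection on this group: if s^37 ≡ t^37 then (st^{−1})^37 = 1, and the only element of order dividing gcd(37, 40) = 1 is 1, so s = t.
With φ(0) = 0 this makes φ injective on all of ℤ_{41}, hence bijective (finite equal-size domain and codomain). In particular φ is bijective.
Since φ is bijective, we find the preimage of 27. The inverse of x ↦ x^37 on (ℤ_{41})^× is x ↦ x^13, because 37·13 = 481 = 12·40 + 1 ≡ 1 (mod 40) and x^{40} = 1 for x ≠ 0 (Fermat). So φ⁻¹(27) = 27^13 mod 41.
Repeated squaring mod 41: 27^1 ≡ 27, 27^2 ≡ 27² = 729 ≡ 32, 27^4 ≡ 32² = 1024 ≡ 40, 27^8 ≡ 40² = 1600 ≡ 1. Since 13 = 8 + 4 + 1, 27^13 ≡ 1·40·27: 1·40 = 40, then 40·27 = 1080 ≡ 14. So 27^13 ≡ 14 (mod 41).
Hence φ⁻¹(27) = 14.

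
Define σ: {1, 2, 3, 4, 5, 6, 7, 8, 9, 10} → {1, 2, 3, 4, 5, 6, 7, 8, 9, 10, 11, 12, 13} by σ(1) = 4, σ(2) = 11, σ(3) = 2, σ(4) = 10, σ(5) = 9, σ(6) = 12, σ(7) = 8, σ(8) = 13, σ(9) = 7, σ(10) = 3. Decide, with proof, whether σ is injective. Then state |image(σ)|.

The values σ(1), …, σ(10) are 4, 11, 2, 10, 9, 12, 8, 13, 7, 3 — all distinct.
So σ(a) = σ(b) only when a = b, and σ is injective.
The image of σ is {2, 3, 4, 7, 8, 9, 10, 11, 12, 13}, which has 10 elements.

10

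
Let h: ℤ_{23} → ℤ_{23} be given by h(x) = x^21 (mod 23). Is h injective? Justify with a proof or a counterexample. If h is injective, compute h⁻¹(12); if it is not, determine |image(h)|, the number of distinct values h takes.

Since 23 is prime, the nonzero elements of ℤ_{23} form a cyclic group of order 22.
As gcd(21, 22) = 1, raising to the 21st power is a bijection on this group: if a^21 ≡ b^21 then (ab^{−1})^21 = 1, and the only element of order dividing gcd(21, 22) = 1 is 1, so a = b.
With h(0) = 0 this makes h injective on all of ℤ_{23}, hence bijective (finite equal-size domain and codomain). In particular h is injective.
Since h is injective, we find the preimage of 12. The inverse of x ↦ x^21 on (ℤ_{23})^× is x ↦ x^21, because 21·21 = 441 = 20·22 + 1 ≡ 1 (mod 22) and x^{22} = 1 for x ≠ 0 (Fermat). So h⁻¹(12) = 12^21 mod 23.
Repeated squaring mod 23: 12^1 ≡ 12, 12^2 ≡ 12² = 144 ≡ 6, 12^4 ≡ 6² = 36 ≡ 13, 12^8 ≡ 13² = 169 ≡ 8, 12^16 ≡ 8² = 64 ≡ 18. Since 21 = 16 + 4 + 1, 12^21 ≡ 18·13·12: 18·13 = 234 ≡ 4, then 4·12 = 48 ≡ 2. So 12^21 ≡ 2 (mod 23).
Hence h⁻¹(12) = 2.

2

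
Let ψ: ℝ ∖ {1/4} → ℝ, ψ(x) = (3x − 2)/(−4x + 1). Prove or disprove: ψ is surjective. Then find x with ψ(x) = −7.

1/5

If ψ(x) = −3/4, cross-multiplying gives −4(3x − 2) = 3(−4x + 1), which simplifies to 8 = 3 — false.  So −3/4 has no preimage and ψ is not surjective.
Solving ψ(x) = −7: cross-multiplying gives 3x − 2 = −7(−4x + 1), which rearranges to −25x = −5, so x = 1/5.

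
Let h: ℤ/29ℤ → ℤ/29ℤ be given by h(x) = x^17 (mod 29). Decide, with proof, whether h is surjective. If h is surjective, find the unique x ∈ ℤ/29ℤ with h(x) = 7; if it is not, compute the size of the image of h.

16

Since 29 is prime, the nonzero elements of ℤ/29ℤ form a cyclic group of order 28.
As gcd(17, 28) = 1, raising to the 17th power is a bijection on this group: if s^17 ≡ t^17 then (st^{−1})^17 = 1, and the only element of order dividing gcd(17, 28) = 1 is 1, so s = t.
With h(0) = 0 this makes h injective on all of ℤ/29ℤ, hence bijective (finite equal-size domain and codomain). In particular h is surjective.
Since h is surjective, we find the preimage of 7. The inverse of x ↦ x^17 on (ℤ/29ℤ)^× is x ↦ x^5, because 17·5 = 85 = 3·28 + 1 ≡ 1 (mod 28) and x^{28} = 1 for x ≠ 0 (Fermat). So h⁻¹(7) = 7^5 mod 29.
Repeated squaring mod 29: 7^1 ≡ 7, 7^2 ≡ 7² = 49 ≡ 20, 7^4 ≡ 20² = 400 ≡ 23. Since 5 = 4 + 1, 7^5 ≡ 23·7: 23·7 = 161 ≡ 16. So 7^5 ≡ 16 (mod 29).
Hence h⁻¹(7) = 16.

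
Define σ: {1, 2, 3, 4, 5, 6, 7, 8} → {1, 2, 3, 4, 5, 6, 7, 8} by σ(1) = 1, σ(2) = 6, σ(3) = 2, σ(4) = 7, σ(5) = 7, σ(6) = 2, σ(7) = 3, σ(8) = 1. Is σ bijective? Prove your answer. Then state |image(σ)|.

5

σ(4) = 7 = σ(5) with 4 ≠ 5, so σ is not injective, hence not bijective.
The image of σ is {1, 2, 3, 6, 7}, which has 5 elements.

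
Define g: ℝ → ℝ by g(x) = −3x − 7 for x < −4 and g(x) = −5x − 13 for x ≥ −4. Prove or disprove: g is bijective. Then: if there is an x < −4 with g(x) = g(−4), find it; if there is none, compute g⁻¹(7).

-14/3

Both pieces are strictly decreasing (slopes −3 and −5), so each is injective on its own interval.
The left piece maps (−∞, −4) onto (5, ∞); the right piece maps [−4, ∞) onto (−∞, 7].
These images overlap. In particular g(−4) = 7 (right piece), and solving −3x − 7 = 7 on the left piece gives x = −14/3 < −4.
So g(−14/3) = g(−4) with −14/3 ≠ −4, and g is not injective, hence not bijective. This x = −14/3 is the requested value below −4.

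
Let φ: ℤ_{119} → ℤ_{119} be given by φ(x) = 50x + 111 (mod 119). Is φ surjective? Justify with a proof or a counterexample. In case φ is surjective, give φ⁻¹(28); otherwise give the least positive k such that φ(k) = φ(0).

Recall: φ is surjective if every y in the codomain equals φ(x) for some x in the domain.
Since gcd(50, 119) = 1, 50 is invertible modulo 119. Euclid's algorithm: 119 = 2·50 + 19, 50 = 2·19 + 12, 19 = 1·12 + 7, 12 = 1·7 + 5, 7 = 1·5 + 2, 5 = 2·2 + 1; back-substituting gives 1 = 50·50 − 21·119, so 50⁻¹ ≡ 50 (mod 119).
For any y ∈ ℤ_{119}, x = 50(y − 111) mod 119 satisfies φ(x) = 50·50(y − 111) + 111 ≡ y (since 50·50 ≡ 1 mod 119). So every y has a preimage.
Hence φ is surjective.
Since φ is surjective, we compute φ⁻¹(28): solve 50x + 111 ≡ 28 (mod 119), i.e. 50x ≡ 36 (mod 119).
Multiplying by 50⁻¹ = 50 gives x ≡ 50·36 = 1800 = 15·119 + 15 ≡ 15 (mod 119).
Check: φ(15) = 50·15 + 111 = 861 = 7·119 + 28 ≡ 28 (mod 119).

15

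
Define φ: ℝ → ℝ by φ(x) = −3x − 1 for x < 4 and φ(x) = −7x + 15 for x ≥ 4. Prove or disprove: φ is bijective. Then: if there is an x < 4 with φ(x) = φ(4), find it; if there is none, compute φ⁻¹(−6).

Both pieces are strictly decreasing (slopes −3 and −7), so each is injective on its own interval.
The left piece maps (−∞, 4) onto (−13, ∞); the right piece maps [4, ∞) onto (−∞, −13].
Since −13 = −13, the images partition ℝ: φ is injective and surjective, hence bijective.
Because the two images are disjoint, no x < 4 has φ(x) = φ(4), so we compute φ⁻¹(−6): −6 lies in (−13, ∞), so solve −3x − 1 = −6: x = (−6 + 1)/(−3) = 5/3.

5/3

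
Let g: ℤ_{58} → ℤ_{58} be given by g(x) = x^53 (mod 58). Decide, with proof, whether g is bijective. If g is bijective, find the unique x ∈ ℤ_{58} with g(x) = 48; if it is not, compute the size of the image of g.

Computing x^53 mod 58 for each x (by repeated squaring, reducing mod 58 at every step), the values g(0), g(1), …, g(57) are: 0, 1, 40, 43, 34, 13, 38, 23, 26, 51, 56, 19, 12, 33, 50, 37, 54, 17, 10, 31, 36, 3, 6, 49, 16, 53, 44, 47, 28, 29, 30, 11, 14, 5, 42, 9, 52, 55, 22, 27, 48, 41, 4, 21, 8, 25, 46, 39, 2, 7, 32, 35, 20, 45, 24, 15, 18, 57.
Every element of ℤ_{58} appears exactly once in this list, so g is a bijection, and in particular bijective.
Since g is bijective, we read off the preimage of 48 from the same table: g(40) = 48, so g⁻¹(48) = 40.

40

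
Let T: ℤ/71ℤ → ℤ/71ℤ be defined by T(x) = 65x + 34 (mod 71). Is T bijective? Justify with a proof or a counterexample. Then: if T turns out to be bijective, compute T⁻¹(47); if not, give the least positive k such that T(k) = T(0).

If T(u) = T(v), then 65u ≡ 65v (mod 71). Because gcd(65, 71) = 1, we may cancel 65 to get u ≡ v (mod 71).
We now compute 65⁻¹ mod 71 explicitly. Euclid's algorithm: 71 = 1·65 + 6, 65 = 10·6 + 5, 6 = 1·5 + 1; back-substituting gives 1 = 59·65 − 54·71, so 65⁻¹ ≡ 59 (mod 71).
For any y ∈ ℤ/71ℤ, x = 59(y − 34) mod 71 satisfies T(x) = 65·59(y − 34) + 34 ≡ y (since 65·59 ≡ 1 mod 71). So every y has a preimage.
Thus T is bijective.
Since T is bijective, we find T⁻¹(47): we need 65x ≡ 47 − 34 ≡ 13 (mod 71). Using 65⁻¹ = 59: x ≡ 59·13 = 767 = 10·71 + 57, so x = 57.
Check: T(57) = 65·57 + 34 = 3739 = 52·71 + 47 ≡ 47 (mod 71).

57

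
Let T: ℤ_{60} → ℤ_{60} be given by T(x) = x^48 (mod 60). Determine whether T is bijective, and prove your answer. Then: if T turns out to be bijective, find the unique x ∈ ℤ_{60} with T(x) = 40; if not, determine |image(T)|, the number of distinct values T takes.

8

T(2): Repeated squaring mod 60: 2^1 ≡ 2, 2^2 ≡ 2² = 4, 2^4 ≡ 4² = 16, 2^8 ≡ 16² = 256 ≡ 16, 2^16 ≡ 16² = 256 ≡ 16, 2^32 ≡ 16² = 256 ≡ 16. Since 48 = 32 + 16, 2^48 ≡ 16·16: 16·16 = 256 ≡ 16. So 2^48 ≡ 16 (mod 60).
T(4): Repeated squaring mod 60: 4^1 ≡ 4, 4^2 ≡ 4² = 16, 4^4 ≡ 16² = 256 ≡ 16, 4^8 ≡ 16² = 256 ≡ 16, 4^16 ≡ 16² = 256 ≡ 16, 4^32 ≡ 16² = 256 ≡ 16. Since 48 = 32 + 16, 4^48 ≡ 16·16: 16·16 = 256 ≡ 16. So 4^48 ≡ 16 (mod 60).
So T(2) = T(4) = 16 while 2 ≠ 4, so T is not injective, hence not bijective.
Since T is not bijective, we determine |image(T)|. Computing x^48 mod 60 for each x (by repeated squaring, reducing mod 60 at every step), the values T(0), T(1), …, T(59) are: 0, 1, 16, 21, 16, 25, 36, 1, 16, 21, 40, 1, 36, 1, 16, 45, 16, 1, 36, 1, 40, 21, 16, 1, 36, 25, 16, 21, 16, 1, 0, 1, 16, 21, 16, 25, 36, 1, 16, 21, 40, 1, 36, 1, 16, 45, 16, 1, 36, 1, 40, 21, 16, 1, 36, 25, 16, 21, 16, 1.
The distinct values are {0, 1, 16, 21, 25, 36, 40, 45}; there are 8 of them.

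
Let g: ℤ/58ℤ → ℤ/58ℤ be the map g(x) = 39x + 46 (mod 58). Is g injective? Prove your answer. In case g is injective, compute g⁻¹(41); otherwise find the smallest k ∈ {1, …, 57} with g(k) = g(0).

If g(u) = g(v), then 39u ≡ 39v (mod 58). Because gcd(39, 58) = 1, we may cancel 39 to get u ≡ v (mod 58).
Therefore g is injective.
We now compute 39⁻¹ mod 58 explicitly. Euclid's algorithm: 58 = 1·39 + 19, 39 = 2·19 + 1; back-substituting gives 1 = 3·39 − 2·58, so 39⁻¹ ≡ 3 (mod 58).
Since g is injective, we compute g⁻¹(41): solve 39x + 46 ≡ 41 (mod 58), i.e. 39x ≡ 53 (mod 58).
Multiplying by 39⁻¹ = 3 gives x ≡ 3·53 = 159 = 2·58 + 43 ≡ 43 (mod 58).
Check: g(43) = 39·43 + 46 = 1723 = 29·58 + 41 ≡ 41 (mod 58).

43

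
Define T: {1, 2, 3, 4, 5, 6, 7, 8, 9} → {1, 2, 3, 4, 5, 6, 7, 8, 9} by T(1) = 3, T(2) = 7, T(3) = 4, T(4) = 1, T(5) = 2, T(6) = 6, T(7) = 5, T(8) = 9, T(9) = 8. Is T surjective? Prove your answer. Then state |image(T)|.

9

Every element of the codomain has a preimage: 1 = T(4), 2 = T(5), 3 = T(1), 4 = T(3), 5 = T(7), 6 = T(6), 7 = T(2), 8 = T(9), 9 = T(8).
Hence T is surjective.
The image of T is {1, 2, 3, 4, 5, 6, 7, 8, 9}, which has 9 elements.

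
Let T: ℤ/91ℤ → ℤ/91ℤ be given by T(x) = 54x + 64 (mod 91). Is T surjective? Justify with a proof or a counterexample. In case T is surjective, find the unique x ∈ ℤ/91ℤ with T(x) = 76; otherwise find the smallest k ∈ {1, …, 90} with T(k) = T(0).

Since gcd(54, 91) = 1, 54 is invertible modulo 91. Euclid's algorithm: 91 = 1·54 + 37, 54 = 1·37 + 17, 37 = 2·17 + 3, 17 = 5·3 + 2, 3 = 1·2 + 1; back-substituting gives 1 = 59·54 − 35·91, so 54⁻¹ ≡ 59 (mod 91).
Then y ↦ 59(y − 64) is a two-sided inverse to T, so every y ∈ ℤ/91ℤ has a preimage.
Hence T is surjective.
Since T is surjective, we find T⁻¹(76): we need 54x ≡ 76 − 64 ≡ 12 (mod 91). Using 54⁻¹ = 59: x ≡ 59·12 = 708 = 7·91 + 71, so x = 71.
Check: T(71) = 54·71 + 64 = 3898 = 42·91 + 76 ≡ 76 (mod 91).

71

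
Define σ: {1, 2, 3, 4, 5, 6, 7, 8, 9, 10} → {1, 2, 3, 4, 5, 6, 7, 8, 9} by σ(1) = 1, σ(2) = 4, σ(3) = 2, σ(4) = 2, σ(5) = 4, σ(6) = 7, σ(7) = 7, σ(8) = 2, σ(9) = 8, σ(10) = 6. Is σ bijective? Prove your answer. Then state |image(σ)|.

σ(3) = 2 = σ(4) with 3 ≠ 4, so σ is not injective, hence not bijective.
The image of σ is {1, 2, 4, 6, 7, 8}, which has 6 elements.

6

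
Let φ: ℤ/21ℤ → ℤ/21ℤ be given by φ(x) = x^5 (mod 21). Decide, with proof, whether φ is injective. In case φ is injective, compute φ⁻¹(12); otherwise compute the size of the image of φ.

Computing x^5 mod 21 for each x (by repeated squaring, reducing mod 21 at every step), the values φ(0), φ(1), …, φ(20) are: 0, 1, 11, 12, 16, 17, 6, 7, 8, 18, 19, 2, 3, 13, 14, 15, 4, 5, 9, 10, 20.
Every element of ℤ/21ℤ appears exactly once in this list, so φ is a bijection, and in particular injective.
Since φ is injective, we read off the preimage of 12 from the same table: φ(3) = 12, so φ⁻¹(12) = 3.

3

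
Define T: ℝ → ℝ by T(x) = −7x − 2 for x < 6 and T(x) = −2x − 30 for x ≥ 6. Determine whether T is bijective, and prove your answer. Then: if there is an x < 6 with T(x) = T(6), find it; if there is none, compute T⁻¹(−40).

40/7

Both pieces are strictly decreasing (slopes −7 and −2), so each is injective on its own interval.
The left piece maps (−∞, 6) onto (−44, ∞); the right piece maps [6, ∞) onto (−∞, −42].
These images overlap. In particular T(6) = −42 (right piece), and solving −7x − 2 = −42 on the left piece gives x = 40/7 < 6.
So T(40/7) = T(6) with 40/7 ≠ 6, and T is not injective, hence not bijective. This x = 40/7 is the requested value below 6.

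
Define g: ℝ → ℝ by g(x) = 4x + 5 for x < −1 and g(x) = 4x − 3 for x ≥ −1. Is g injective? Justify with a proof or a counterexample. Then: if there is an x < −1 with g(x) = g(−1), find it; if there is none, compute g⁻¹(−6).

Both pieces are strictly increasing (slopes 4 and 4), so each is injective on its own interval.
The left piece maps (−∞, −1) onto (−∞, 1); the right piece maps [−1, ∞) onto [−7, ∞).
These images overlap. In particular g(−1) = −7 (right piece), and solving 4x + 5 = −7 on the left piece gives x = −3 < −1.
So g(−3) = g(−1) with −3 ≠ −1, and g is not injective. This x = −3 is the requested value below −1.

-3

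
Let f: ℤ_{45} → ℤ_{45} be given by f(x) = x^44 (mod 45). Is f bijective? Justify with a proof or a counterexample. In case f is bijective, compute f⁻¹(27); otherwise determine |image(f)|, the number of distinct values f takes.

8

f(3): Repeated squaring mod 45: 3^1 ≡ 3, 3^2 ≡ 3² = 9, 3^4 ≡ 9² = 81 ≡ 36, 3^8 ≡ 36² = 1296 ≡ 36, 3^16 ≡ 36² = 1296 ≡ 36, 3^32 ≡ 36² = 1296 ≡ 36. Since 44 = 32 + 8 + 4, 3^44 ≡ 36·36·36: 36·36 = 1296 ≡ 36, then 36·36 = 1296 ≡ 36. So 3^44 ≡ 36 (mod 45).
f(6): Repeated squaring mod 45: 6^1 ≡ 6, 6^2 ≡ 6² = 36, 6^4 ≡ 36² = 1296 ≡ 36, 6^8 ≡ 36² = 1296 ≡ 36, 6^16 ≡ 36² = 1296 ≡ 36, 6^32 ≡ 36² = 1296 ≡ 36. Since 44 = 32 + 8 + 4, 6^44 ≡ 36·36·36: 36·36 = 1296 ≡ 36, then 36·36 = 1296 ≡ 36. So 6^44 ≡ 36 (mod 45).
So f(3) = f(6) = 36 while 3 ≠ 6, thus f is not injective, hence not bijective.
Since f is not bijective, we determine |image(f)|. Computing x^44 mod 45 for each x (by repeated squaring, reducing mod 45 at every step), the values f(0), f(1), …, f(44) are: 0, 1, 31, 36, 16, 25, 36, 31, 1, 36, 10, 31, 36, 16, 16, 0, 31, 1, 36, 1, 40, 36, 16, 16, 36, 40, 1, 36, 1, 31, 0, 16, 16, 36, 31, 10, 36, 1, 31, 36, 25, 16, 36, 31, 1.
The distinct values are {0, 1, 10, 16, 25, 31, 36, 40}; there are 8 of them.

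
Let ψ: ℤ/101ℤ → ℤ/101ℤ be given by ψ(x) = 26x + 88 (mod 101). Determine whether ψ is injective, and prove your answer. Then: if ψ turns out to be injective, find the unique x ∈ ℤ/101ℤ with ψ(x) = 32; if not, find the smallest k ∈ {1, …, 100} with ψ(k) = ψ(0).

Recall: ψ is injective if ψ(x_1) = ψ(x_2) implies x_1 = x_2.
If ψ(x_1) = ψ(x_2), then 26x_1 ≡ 26x_2 (mod 101). Because gcd(26, 101) = 1, we may cancel 26 to get x_1 ≡ x_2 (mod 101).
So ψ is injective.
We now compute 26⁻¹ mod 101 explicitly. Euclid's algorithm: 101 = 3·26 + 23, 26 = 1·23 + 3, 23 = 7·3 + 2, 3 = 1·2 + 1; back-substituting gives 1 = 35·26 − 9·101, so 26⁻¹ ≡ 35 (mod 101).
Since ψ is injective, we compute ψ⁻¹(32): solve 26x + 88 ≡ 32 (mod 101), i.e. 26x ≡ 45 (mod 101).
Multiplying by 26⁻¹ = 35 gives x ≡ 35·45 = 1575 = 15·101 + 60 ≡ 60 (mod 101).
Check: ψ(60) = 26·60 + 88 = 1648 = 16·101 + 32 ≡ 32 (mod 101).

60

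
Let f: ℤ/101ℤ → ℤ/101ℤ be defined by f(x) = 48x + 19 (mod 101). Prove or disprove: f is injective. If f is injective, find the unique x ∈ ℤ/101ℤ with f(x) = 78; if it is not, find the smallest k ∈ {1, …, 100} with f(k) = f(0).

37

Recall that f is injective if f(x_1) = f(x_2) implies x_1 = x_2.
Suppose f(x_1) = f(x_2) in ℤ/101ℤ. Then 48x_1 + 19 ≡ 48x_2 + 19 (mod 101), thus 48(x_1 − x_2) ≡ 0 (mod 101).
Since gcd(48, 101) = 1, 48 is invertible modulo 101, thus x_1 − x_2 ≡ 0 (mod 101), i.e. x_1 = x_2.
Hence f is injective.
We now compute 48⁻¹ mod 101 explicitly. Euclid's algorithm: 101 = 2·48 + 5, 48 = 9·5 + 3, 5 = 1·3 + 2, 3 = 1·2 + 1; back-substituting gives 1 = 40·48 − 19·101, so 48⁻¹ ≡ 40 (mod 101).
Since f is injective, we compute f⁻¹(78): solve 48x + 19 ≡ 78 (mod 101), i.e. 48x ≡ 59 (mod 101).
Multiplying by 48⁻¹ = 40 gives x ≡ 40·59 = 2360 = 23·101 + 37 ≡ 37 (mod 101).
Check: f(37) = 48·37 + 19 = 1795 = 17·101 + 78 ≡ 78 (mod 101).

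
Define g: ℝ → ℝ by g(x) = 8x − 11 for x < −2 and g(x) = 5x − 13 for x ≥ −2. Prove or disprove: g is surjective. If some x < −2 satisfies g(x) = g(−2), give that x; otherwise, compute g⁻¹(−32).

Both pieces are strictly increasing (slopes 8 and 5), so each is injective on its own interval.
The left piece maps (−∞, −2) onto (−∞, −27); the right piece maps [−2, ∞) onto [−23, ∞).
The union (−∞, −27) ∪ [−23, ∞) omits the interval between −27 and −23; in particular −27 has no preimage. So g is not surjective.
Because the two images are disjoint, no x < −2 has g(x) = g(−2), so we compute g⁻¹(−32): −32 lies in (−∞, −27), so solve 8x − 11 = −32: x = (−32 + 11)/8 = −21/8.

-21/8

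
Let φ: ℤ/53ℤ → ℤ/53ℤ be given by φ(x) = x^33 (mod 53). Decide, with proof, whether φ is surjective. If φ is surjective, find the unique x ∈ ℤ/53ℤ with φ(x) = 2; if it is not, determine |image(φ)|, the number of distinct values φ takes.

39

Since 53 is prime, the nonzero elements of ℤ/53ℤ form a cyclic group of order 52.
As gcd(33, 52) = 1, raising to the 33rd power is a bijection on this group: if x_1^33 ≡ x_2^33 then (x_1x_2^{−1})^33 = 1, and the only element of order dividing gcd(33, 52) = 1 is 1, so x_1 = x_2.
With φ(0) = 0 this makes φ injective on all of ℤ/53ℤ, hence bijective (finite equal-size domain and codomain). In particular φ is surjective.
Since φ is surjective, we find the preimage of 2. The inverse of x ↦ x^33 on (ℤ/53ℤ)^× is x ↦ x^41, because 33·41 = 1353 = 26·52 + 1 ≡ 1 (mod 52) and x^{52} = 1 for x ≠ 0 (Fermat). So φ⁻¹(2) = 2^41 mod 53.
Repeated squaring mod 53: 2^1 ≡ 2, 2^2 ≡ 2² = 4, 2^4 ≡ 4² = 16, 2^8 ≡ 16² = 256 ≡ 44, 2^16 ≡ 44² = 1936 ≡ 28, 2^32 ≡ 28² = 784 ≡ 42. Since 41 = 32 + 8 + 1, 2^41 ≡ 42·44·2: 42·44 = 1848 ≡ 46, then 46·2 = 92 ≡ 39. So 2^41 ≡ 39 (mod 53).
Hence φ⁻¹(2) = 39.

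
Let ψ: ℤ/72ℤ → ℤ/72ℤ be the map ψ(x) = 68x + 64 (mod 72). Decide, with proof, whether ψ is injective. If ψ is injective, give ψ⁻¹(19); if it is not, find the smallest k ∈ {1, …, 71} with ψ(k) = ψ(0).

18

We have gcd(68, 72) = 4 > 1. Taking s = 0 and t = 18: ψ(0) = 64 and ψ(18) = 68·18 + 64 = 1288 ≡ 64 (mod 72).
So ψ(0) = ψ(18) while 0 ≠ 18, so ψ is not injective.
Since ψ is not injective, we find the least positive k with ψ(k) = ψ(0): this means 68k ≡ 0 (mod 72), i.e. 72 ∣ 68k. Since gcd(68, 72) = 4, dividing through by 4 this holds exactly when 18 ∣ 17k, and as gcd(17, 18) = 1, exactly when 18 ∣ k.
The smallest positive such k is 18.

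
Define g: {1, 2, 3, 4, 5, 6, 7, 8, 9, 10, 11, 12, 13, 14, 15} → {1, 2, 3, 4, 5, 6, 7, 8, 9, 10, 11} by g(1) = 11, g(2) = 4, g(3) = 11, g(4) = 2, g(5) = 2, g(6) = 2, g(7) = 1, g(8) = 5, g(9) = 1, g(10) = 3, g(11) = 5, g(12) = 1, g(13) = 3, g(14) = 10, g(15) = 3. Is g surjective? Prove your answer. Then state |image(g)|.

7

No element maps to 6, so g is not surjective.
The image of g is {1, 2, 3, 4, 5, 10, 11}, which has 7 elements.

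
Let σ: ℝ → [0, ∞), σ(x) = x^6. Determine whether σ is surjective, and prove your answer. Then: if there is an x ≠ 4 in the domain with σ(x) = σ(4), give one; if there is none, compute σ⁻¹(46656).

-4

For any y ∈ [0, ∞), x = y^{1/6} ∈ ℝ satisfies x^6 = y, so σ is surjective.
For the follow-up, such an x exists: taking x = −4 ∈ ℝ gives σ(−4) = 4096 = σ(4) with −4 ≠ 4.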